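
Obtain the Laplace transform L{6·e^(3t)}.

L{e^(at)} = 1/(s-a), so L{e^(3t)} = 1/(s-3). Then L{6·e^(3t)} = 6/(s-3)

Final answer: 6/(s-3)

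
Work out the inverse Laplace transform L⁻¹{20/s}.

L⁻¹{c/s} = c, so L⁻¹{20/s} = 20

Final answer: 20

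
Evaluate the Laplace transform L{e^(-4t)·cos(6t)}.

L{e^(at)·cos(ωt)} = (s-a)/((s-a)² + ω²), so L{e^(-4t)·cos(6t)} = (s+4)/((s+4)² + 36)

Final answer: (s+4)/((s+4)² + 36)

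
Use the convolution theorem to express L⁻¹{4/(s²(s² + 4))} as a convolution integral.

4/(s²(s² + 4)) = (1/s²)·(4/(s² + 4)) = L{t}·L{2·sin(2t)}. So f(t) = t*(2·sin(2t)) = ∫₀ᵗ 2τ·sin(2(t-τ)) dτ

Final answer: ∫₀ᵗ 2τ·sin(2(t-τ)) dτ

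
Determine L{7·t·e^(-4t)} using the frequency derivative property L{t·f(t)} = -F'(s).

L{e^(-4t)} = 1/(s+4). By frequency derivative: L{t·e^(-4t)} = -d/ds[1/(s+4)] = -(-1)/(s+4)² = 1/(s+4)². Then L{7·t·e^(-4t)} = 7·1/(s+4)² = 7/(s+4)²

Final answer: 7/(s+4)²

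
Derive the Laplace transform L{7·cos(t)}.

L{cos(ωt)} = s/(s² + ω²), so L{cos(t)} = s/(s² + 1). Then L{7·cos(t)} = 7·s/(s² + 1) = 7s/(s² + 1)

Final answer: 7s/(s² + 1)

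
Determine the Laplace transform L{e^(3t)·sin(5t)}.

L{e^(at)·sin(ωt)} = ω/((s-a)² + ω²), so L{e^(3t)·sin(5t)} = 5/((s-3)² + 25)

Final answer: 5/((s-3)² + 25)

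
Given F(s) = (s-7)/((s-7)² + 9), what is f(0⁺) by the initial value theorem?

f(0⁺) = lim_{s→∞} sF(s) = lim_{s→∞} s(s-7)/((s-7)² + 9) = 1

Final answer: 1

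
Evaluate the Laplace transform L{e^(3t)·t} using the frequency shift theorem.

L{e^(at)·t^n} = n!/(s-a)^(n+1), so L{e^(3t)·t} = 1/(s-3)^2

Final answer: 1/(s-3)^2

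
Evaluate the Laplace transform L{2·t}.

L{t^n} = n!/s^(n+1), so L{t} = 1/s^2. Then L{2·t} = 2·1/s^2 = 2/s^2

Final answer: 2/s^2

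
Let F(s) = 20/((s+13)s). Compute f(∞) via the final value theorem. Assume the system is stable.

f(∞) = lim_{s→0} sF(s) = lim_{s→0} 20/(s+13) = 20/13

Final answer: 20/13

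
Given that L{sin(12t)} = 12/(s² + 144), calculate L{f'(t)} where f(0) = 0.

L{f'(t)} = s·F(s) - f(0) = s·12/(s² + 144) - 0 = 12s/(s² + 144)

Final answer: 12s/(s² + 144)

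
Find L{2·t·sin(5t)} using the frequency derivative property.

L{sin(5t)} = 5/(s² + 25). By L{t·f(t)} = -F'(s): -d/ds[5/(s² + 25)] = -(5)·(-2s)/(s² + 25)² = 10s/(s² + 25)². Then L{2·t·sin(5t)} = 2·10s/(s² + 25)² = 20s/(s² + 25)²

Final answer: 20s/(s² + 25)²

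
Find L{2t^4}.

L{t^n} = n!/s^(n+1). So L{2t^4} = 2·4!/s^5 = 48/s^5

Final answer: 48/s^5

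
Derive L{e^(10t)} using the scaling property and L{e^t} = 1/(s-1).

Using L{f(at)} = (1/a)F(s/a) with a=10 and f(t) = e^t: L{e^(10t)} = (1/10) · 1/((s/10)-1) = (1/10) · 10/(s-10) = 1/(s-10)

Final answer: 1/(s-10)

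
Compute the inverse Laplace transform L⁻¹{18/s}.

L⁻¹{c/s} = c, so L⁻¹{18/s} = 18

Final answer: 18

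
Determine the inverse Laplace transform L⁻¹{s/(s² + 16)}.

L⁻¹{s/(s² + 16)} = cos(4t)

Final answer: cos(4t)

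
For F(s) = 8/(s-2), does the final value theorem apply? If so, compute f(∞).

sF(s) = 8s/(s-2) has a pole at s = 2 in the right half-plane. Theorem does NOT apply (unstable system; f(t) = 8·e^(2t) grows without bound).

Final answer: Not applicable (unstable)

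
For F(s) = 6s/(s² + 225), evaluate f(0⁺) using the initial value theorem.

f(0⁺) = lim_{s→∞} s·6s/(s² + 225) = lim_{s→∞} 6s²/(s² + 225) = 6

Final answer: 6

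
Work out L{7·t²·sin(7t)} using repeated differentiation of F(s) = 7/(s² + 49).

F(s) = 7/(s² + 49). F'(s) = -14s/(s² + 49)². F''(s) = -14(49 - 3s²)/(s² + 49)³ = (42s² - 686)/(s² + 49)³. So L{t²·sin(7t)} = (-1)² F''(s) = (42s² - 686)/(s² + 49)³. Then L{7·t²·sin(7t)} = 7·(42s² - 686)/(s² + 49)³ = (294s² - 4802)/(s² + 49)³

Final answer: (294s² - 4802)/(s² + 49)³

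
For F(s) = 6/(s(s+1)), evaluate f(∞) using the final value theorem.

f(∞) = lim_{s→0} s·6/(s(s+1)) = lim_{s→0} 6/(s+1) = 6/1 = 6

Final answer: 6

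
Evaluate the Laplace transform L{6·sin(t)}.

L{sin(ωt)} = ω/(s² + ω²), so L{sin(t)} = 1/(s² + 1). Then L{6·sin(t)} = 6·1/(s² + 1) = 6/(s² + 1)

Final answer: 6/(s² + 1)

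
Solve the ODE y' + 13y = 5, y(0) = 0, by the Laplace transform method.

sY + 13Y = 5/s. Y = 5/(s(s+13)). Partial fractions: Y = 5/13/s - 5/13/(s+13)

Final answer: y(t) = 5/13(1 - e^(-13t))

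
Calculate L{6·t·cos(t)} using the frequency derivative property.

L{cos(t)} = s/(s² + 1). Derivative: d/ds[s/(s² + 1)] = [(s² + 1) - s·2s]/(s² + 1)² = (1 - s²)/(s² + 1)². So L{t·cos(t)} = -F'(s) = (s² - 1)/(s² + 1)². Then L{6·t·cos(t)} = 6·(s² - 1)/(s² + 1)²

Final answer: 6·(s² - 1)/(s² + 1)²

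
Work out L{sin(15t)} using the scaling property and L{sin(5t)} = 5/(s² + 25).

Using L{f(at)} = (1/a)F(s/a) with a=3: L{sin(15t)} = (1/3) · 5/((s/3)² + 25) = (1/3) · 5·9/(s² + 225) = 15/(s² + 225)

Final answer: 15/(s² + 225)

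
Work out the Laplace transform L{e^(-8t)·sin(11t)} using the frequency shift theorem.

Frequency shift: L{e^(at)f(t)} = F(s-a). L{e^(-8t)·sin(11t)} = 11/((s+8)² + 121)

Final answer: 11/((s+8)² + 121)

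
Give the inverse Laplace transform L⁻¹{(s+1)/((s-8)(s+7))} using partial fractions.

Using partial fractions, f(t) = (9e^(8t) + 6e^(-7t))/15

Final answer: (9e^(8t) + 6e^(-7t))/15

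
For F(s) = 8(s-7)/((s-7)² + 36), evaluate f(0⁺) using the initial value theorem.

f(0⁺) = lim_{s→∞} sF(s) = lim_{s→∞} 8s(s-7)/((s-7)² + 36) = 8

Final answer: 8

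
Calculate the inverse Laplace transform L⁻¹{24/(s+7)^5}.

L⁻¹{n!/(s-a)^(n+1)} = t^n·e^(at), so L⁻¹{24/(s+7)^5} = t^4·e^(-7t)

Final answer: t^4·e^(-7t)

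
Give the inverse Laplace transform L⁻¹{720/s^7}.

L⁻¹{n!/s^(n+1)} = t^n with n=6. So L⁻¹{720/s^7} = t^6

Final answer: t^6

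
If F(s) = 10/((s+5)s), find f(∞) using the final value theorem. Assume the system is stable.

f(∞) = lim_{s→0} sF(s) = lim_{s→0} 10/(s+5) = 2

Final answer: 2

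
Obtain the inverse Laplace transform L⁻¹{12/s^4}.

L⁻¹{n!/s^(n+1)} = t^n with n=3. So L⁻¹{6/s^4} = t^3, and L⁻¹{12/s^4} = (12/6)·t^3 = 2·t^3

Final answer: 2·t^3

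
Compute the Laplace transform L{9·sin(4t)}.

L{sin(ωt)} = ω/(s² + ω²), so L{sin(4t)} = 4/(s² + 16). Then L{9·sin(4t)} = 9·4/(s² + 16) = 36/(s² + 16)

Final answer: 36/(s² + 16)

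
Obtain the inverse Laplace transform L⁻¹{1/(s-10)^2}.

L⁻¹{n!/(s-a)^(n+1)} = t^n·e^(at), so L⁻¹{1/(s-10)^2} = t·e^(10t)

Final answer: t·e^(10t)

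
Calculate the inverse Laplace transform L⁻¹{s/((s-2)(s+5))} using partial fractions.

Using partial fractions, f(t) = (2e^(2t) + 5e^(-5t))/7

Final answer: (2e^(2t) + 5e^(-5t))/7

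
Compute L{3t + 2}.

L{3t + 2} = 3·L{t} + 2·L{1} = 3/s² + 2/s

Final answer: 3/s² + 2/s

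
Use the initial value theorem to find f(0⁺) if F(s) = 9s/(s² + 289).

f(0⁺) = lim_{s→∞} s·9s/(s² + 289) = lim_{s→∞} 9s²/(s² + 289) = 9

Final answer: 9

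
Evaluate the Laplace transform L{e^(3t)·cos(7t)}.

L{e^(at)·cos(ωt)} = (s-a)/((s-a)² + ω²), so L{e^(3t)·cos(7t)} = (s-3)/((s-3)² + 49)

Final answer: (s-3)/((s-3)² + 49)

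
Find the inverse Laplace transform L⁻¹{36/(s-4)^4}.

L⁻¹{n!/(s-a)^(n+1)} = t^n·e^(at) with n=3, a=4. So L⁻¹{6/(s-4)^4} = t^3·e^(4t), and L⁻¹{36/(s-4)^4} = (36/6)·t^3·e^(4t) = 6·t^3·e^(4t)

Final answer: 6·t^3·e^(4t)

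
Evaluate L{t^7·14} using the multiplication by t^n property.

L{14} = 14/s. d^1/ds^1[1/s] = -1/s². d^2/ds^2[1/s] = 2/s^3. d^3/ds^3[1/s] = -6/s^4. d^4/ds^4[1/s] = 24/s^5. d^5/ds^5[1/s] = -120/s^6. d^6/ds^6[1/s] = 720/s^7. d^7/ds^7[1/s] = -5040/s^8. So L{t^7} = (-1)^{7}·-5040/s^8 = 5040/s^8. Then L{t^7·14} = 14·5040/s^8 = 70560/s^8

Final answer: 70560/s^8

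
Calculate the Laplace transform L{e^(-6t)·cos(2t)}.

L{e^(at)·cos(ωt)} = (s-a)/((s-a)² + ω²), so L{e^(-6t)·cos(2t)} = (s+6)/((s+6)² + 4)

Final answer: (s+6)/((s+6)² + 4)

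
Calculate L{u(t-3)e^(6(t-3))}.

u(t-a)f(t-a) with f(t)=e^(6t). L{e^(6t)} = 1/(s-6). By time shift: e^(-3s)/(s-6)

Final answer: e^(-3s)/(s-6)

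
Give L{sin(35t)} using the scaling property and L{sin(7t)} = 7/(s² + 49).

Using L{f(at)} = (1/a)F(s/a) with a=5: L{sin(35t)} = (1/5) · 7/((s/5)² + 49) = (1/5) · 7·25/(s² + 1225) = 35/(s² + 1225)

Final answer: 35/(s² + 1225)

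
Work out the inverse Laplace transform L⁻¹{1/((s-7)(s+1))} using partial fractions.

Decompose: A/(s-7) + B/(s+1). A = 1/8, B = -1/8. f(t) = (e^(7t) - e^(-t))/8

Final answer: (e^(7t) - e^(-t))/8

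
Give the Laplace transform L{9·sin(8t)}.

L{sin(ωt)} = ω/(s² + ω²), so L{sin(8t)} = 8/(s² + 64). Then L{9·sin(8t)} = 9·8/(s² + 64) = 72/(s² + 64)

Final answer: 72/(s² + 64)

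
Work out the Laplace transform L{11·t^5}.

L{t^n} = n!/s^(n+1), so L{t^5} = 120/s^6. Then L{11·t^5} = 11·120/s^6 = 1320/s^6

Final answer: 1320/s^6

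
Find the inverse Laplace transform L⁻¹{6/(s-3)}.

L⁻¹{1/(s-a)} = e^(at), so L⁻¹{1/(s-3)} = e^(3t), and L⁻¹{6/(s-3)} = 6·e^(3t)

Final answer: 6·e^(3t)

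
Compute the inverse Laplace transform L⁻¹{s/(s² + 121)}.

L⁻¹{s/(s² + 121)} = cos(11t)

Final answer: cos(11t)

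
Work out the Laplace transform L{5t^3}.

L{5t^3} = 5 · L{t^3} = 5 · 6/s^4 = 30/s^4

Final answer: 30/s^4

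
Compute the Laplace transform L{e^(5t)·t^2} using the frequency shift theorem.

L{e^(at)·t^n} = n!/(s-a)^(n+1), so L{e^(5t)·t^2} = 2/(s-5)^3

Final answer: 2/(s-5)^3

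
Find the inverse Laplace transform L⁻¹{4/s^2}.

L⁻¹{n!/s^(n+1)} = t^n with n=1. So L⁻¹{1/s^2} = t, and L⁻¹{4/s^2} = (4/1)·t = 4·t

Final answer: 4·t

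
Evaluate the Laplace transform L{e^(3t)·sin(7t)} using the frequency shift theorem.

Frequency shift: L{e^(at)f(t)} = F(s-a). L{e^(3t)·sin(7t)} = 7/((s-3)² + 49)

Final answer: 7/((s-3)² + 49)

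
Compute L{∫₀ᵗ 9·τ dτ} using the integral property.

L{∫₀ᵗ f(τ)dτ} = F(s)/s with f(t) = 9t. F(s) = 9/s^2, so L{∫₀ᵗ 9·τ dτ} = (9/s^2)/s = 9/s^3. (Check: ∫₀ᵗ 9·τ dτ = 9t^2/2.)

Final answer: 9/s^3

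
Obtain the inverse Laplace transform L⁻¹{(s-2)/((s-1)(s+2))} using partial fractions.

Using partial fractions, f(t) = (-e^t + 4e^(-2t))/3

Final answer: (-e^t + 4e^(-2t))/3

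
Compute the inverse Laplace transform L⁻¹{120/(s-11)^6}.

L⁻¹{n!/(s-a)^(n+1)} = t^n·e^(at), so L⁻¹{120/(s-11)^6} = t^5·e^(11t)

Final answer: t^5·e^(11t)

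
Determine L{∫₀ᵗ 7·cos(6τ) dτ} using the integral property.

L{∫₀ᵗ f(τ)dτ} = F(s)/s with F(s) = 7s/(s² + 36), so the result is (7s/(s² + 36))/s = 7/(s² + 36)

Final answer: 7/(s² + 36)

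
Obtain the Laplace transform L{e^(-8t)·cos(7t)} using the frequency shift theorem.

Frequency shift: L{e^(at)f(t)} = F(s-a). L{e^(-8t)·cos(7t)} = (s+8)/((s+8)² + 49)

Final answer: (s+8)/((s+8)² + 49)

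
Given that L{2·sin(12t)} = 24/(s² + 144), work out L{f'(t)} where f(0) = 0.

L{f'(t)} = s·F(s) - f(0) = s·24/(s² + 144) - 0 = 24s/(s² + 144)

Final answer: 24s/(s² + 144)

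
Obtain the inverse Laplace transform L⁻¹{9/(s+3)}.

L⁻¹{1/(s-a)} = e^(at), so L⁻¹{1/(s+3)} = e^(-3t), and L⁻¹{9/(s+3)} = 9·e^(-3t)

Final answer: 9·e^(-3t)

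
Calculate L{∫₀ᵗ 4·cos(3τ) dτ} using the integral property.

L{∫₀ᵗ f(τ)dτ} = F(s)/s with F(s) = 4s/(s² + 9), so the result is (4s/(s² + 9))/s = 4/(s² + 9)

Final answer: 4/(s² + 9)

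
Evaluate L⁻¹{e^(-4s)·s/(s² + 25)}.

L⁻¹{s/(s² + 25)} = cos(5t). By the time shift theorem, L⁻¹{e^(-as)F(s)} = u(t-a)f(t-a) with a=4, so L⁻¹{e^(-4s)·s/(s² + 25)} = u(t-4)·cos(5(t-4))

Final answer: u(t-4)·cos(5(t-4))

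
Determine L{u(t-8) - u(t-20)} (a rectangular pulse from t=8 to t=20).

L{u(t-a)} = e^(-as)/s. L{u(t-8) - u(t-20)} = (e^(-8s) - e^(-20s))/s

Final answer: (e^(-8s) - e^(-20s))/s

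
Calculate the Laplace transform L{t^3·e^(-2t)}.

L{t^n·e^(at)} = n!/(s-a)^(n+1), so L{t^3·e^(-2t)} = 6/(s+2)^4

Final answer: 6/(s+2)^4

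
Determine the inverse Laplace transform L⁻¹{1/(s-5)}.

L⁻¹{1/(s-a)} = e^(at), so L⁻¹{1/(s-5)} = e^(5t)

Final answer: e^(5t)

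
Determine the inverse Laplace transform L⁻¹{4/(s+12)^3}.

L⁻¹{n!/(s-a)^(n+1)} = t^n·e^(at) with n=2, a=-12. So L⁻¹{2/(s+12)^3} = t^2·e^(-12t), and L⁻¹{4/(s+12)^3} = (4/2)·t^2·e^(-12t) = 2·t^2·e^(-12t)

Final answer: 2·t^2·e^(-12t)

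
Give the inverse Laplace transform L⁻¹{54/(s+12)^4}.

L⁻¹{n!/(s-a)^(n+1)} = t^n·e^(at) with n=3, a=-12. So L⁻¹{6/(s+12)^4} = t^3·e^(-12t), and L⁻¹{54/(s+12)^4} = (54/6)·t^3·e^(-12t) = 9·t^3·e^(-12t)

Final answer: 9·t^3·e^(-12t)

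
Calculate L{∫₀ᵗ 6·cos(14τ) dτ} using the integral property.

L{∫₀ᵗ f(τ)dτ} = F(s)/s with F(s) = 6s/(s² + 196), so the result is (6s/(s² + 196))/s = 6/(s² + 196)

Final answer: 6/(s² + 196)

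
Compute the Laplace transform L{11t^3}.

L{11t^3} = 11 · L{t^3} = 11 · 6/s^4 = 66/s^4

Final answer: 66/s^4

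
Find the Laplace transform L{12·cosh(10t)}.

L{cosh(ωt)} = s/(s² - ω²), so L{cosh(10t)} = s/(s² - 100). Then L{12·cosh(10t)} = 12·s/(s² - 100) = 12s/(s² - 100)

Final answer: 12s/(s² - 100)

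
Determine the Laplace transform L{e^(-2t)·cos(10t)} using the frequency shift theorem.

Frequency shift: L{e^(at)f(t)} = F(s-a). L{e^(-2t)·cos(10t)} = (s+2)/((s+2)² + 100)

Final answer: (s+2)/((s+2)² + 100)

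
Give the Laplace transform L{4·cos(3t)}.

L{cos(ωt)} = s/(s² + ω²), so L{cos(3t)} = s/(s² + 9). Then L{4·cos(3t)} = 4·s/(s² + 9) = 4s/(s² + 9)

Final answer: 4s/(s² + 9)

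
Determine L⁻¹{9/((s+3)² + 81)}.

Form: b/((s-a)² + b²) → e^(at)sin(bt). With a=-3, b=9

Final answer: e^(-3t)·sin(9t)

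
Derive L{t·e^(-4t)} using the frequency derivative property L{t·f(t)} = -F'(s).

L{e^(-4t)} = 1/(s+4). By frequency derivative: L{t·e^(-4t)} = -d/ds[1/(s+4)] = -(-1)/(s+4)² = 1/(s+4)²

Final answer: 1/(s+4)²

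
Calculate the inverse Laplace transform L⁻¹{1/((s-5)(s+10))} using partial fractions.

Decompose: A/(s-5) + B/(s+10). A = 1/15, B = -1/15. f(t) = (e^(5t) - e^(-10t))/15

Final answer: (e^(5t) - e^(-10t))/15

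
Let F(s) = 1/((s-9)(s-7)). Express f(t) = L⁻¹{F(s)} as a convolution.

1/((s-9)(s-7)) = (1/(s-9))·(1/(s-7)) = L{e^(9t)}·L{e^(7t)}. So f(t) = e^(9t)*e^(7t) = ∫₀ᵗ e^(9τ)·e^(7(t-τ)) dτ

Final answer: ∫₀ᵗ e^(9τ)·e^(7(t-τ)) dτ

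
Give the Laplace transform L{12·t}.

L{t^n} = n!/s^(n+1), so L{t} = 1/s^2. Then L{12·t} = 12·1/s^2 = 12/s^2

Final answer: 12/s^2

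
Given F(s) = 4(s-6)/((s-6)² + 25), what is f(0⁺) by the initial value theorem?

f(0⁺) = lim_{s→∞} sF(s) = lim_{s→∞} 4s(s-6)/((s-6)² + 25) = 4

Final answer: 4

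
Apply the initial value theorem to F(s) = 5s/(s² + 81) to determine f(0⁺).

f(0⁺) = lim_{s→∞} s·5s/(s² + 81) = lim_{s→∞} 5s²/(s² + 81) = 5

Final answer: 5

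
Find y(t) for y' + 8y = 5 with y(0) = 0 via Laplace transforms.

sY + 8Y = 5/s. Y = 5/(s(s+8)). Partial fractions: Y = 5/8/s - 5/8/(s+8)

Final answer: y(t) = 5/8(1 - e^(-8t))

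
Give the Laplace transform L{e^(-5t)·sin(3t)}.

L{e^(at)·sin(ωt)} = ω/((s-a)² + ω²), so L{e^(-5t)·sin(3t)} = 3/((s+5)² + 9)

Final answer: 3/((s+5)² + 9)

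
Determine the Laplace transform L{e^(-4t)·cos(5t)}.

L{e^(at)·cos(ωt)} = (s-a)/((s-a)² + ω²), so L{e^(-4t)·cos(5t)} = (s+4)/((s+4)² + 25)

Final answer: (s+4)/((s+4)² + 25)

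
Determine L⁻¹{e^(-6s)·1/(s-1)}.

L⁻¹{1/(s-1)} = e^t. By the time shift theorem, L⁻¹{e^(-as)F(s)} = u(t-a)f(t-a) with a=6, so L⁻¹{e^(-6s)·1/(s-1)} = u(t-6)·e^(t-6)

Final answer: u(t-6)·e^(t-6)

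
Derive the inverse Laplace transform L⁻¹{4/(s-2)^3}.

L⁻¹{n!/(s-a)^(n+1)} = t^n·e^(at) with n=2, a=2. So L⁻¹{2/(s-2)^3} = t^2·e^(2t), and L⁻¹{4/(s-2)^3} = (4/2)·t^2·e^(2t) = 2·t^2·e^(2t)

Final answer: 2·t^2·e^(2t)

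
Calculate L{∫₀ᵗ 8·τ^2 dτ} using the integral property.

L{∫₀ᵗ f(τ)dτ} = F(s)/s with f(t) = 8t^2. F(s) = 16/s^3, so L{∫₀ᵗ 8·τ^2 dτ} = (16/s^3)/s = 16/s^4. (Check: ∫₀ᵗ 8·τ^2 dτ = 8t^3/3.)

Final answer: 16/s^4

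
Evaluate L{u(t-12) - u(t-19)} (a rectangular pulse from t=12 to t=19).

L{u(t-a)} = e^(-as)/s. L{u(t-12) - u(t-19)} = (e^(-12s) - e^(-19s))/s

Final answer: (e^(-12s) - e^(-19s))/s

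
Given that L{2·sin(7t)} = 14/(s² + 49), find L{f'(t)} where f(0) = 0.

L{f'(t)} = s·F(s) - f(0) = s·14/(s² + 49) - 0 = 14s/(s² + 49)

Final answer: 14s/(s² + 49)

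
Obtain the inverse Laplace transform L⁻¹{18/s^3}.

L⁻¹{n!/s^(n+1)} = t^n with n=2. So L⁻¹{2/s^3} = t^2, and L⁻¹{18/s^3} = (18/2)·t^2 = 9·t^2

Final answer: 9·t^2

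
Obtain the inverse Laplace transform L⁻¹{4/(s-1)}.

L⁻¹{1/(s-a)} = e^(at), so L⁻¹{1/(s-1)} = e^t, and L⁻¹{4/(s-1)} = 4·e^t

Final answer: 4·e^t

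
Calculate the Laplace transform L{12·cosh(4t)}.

L{cosh(ωt)} = s/(s² - ω²), so L{cosh(4t)} = s/(s² - 16). Then L{12·cosh(4t)} = 12·s/(s² - 16) = 12s/(s² - 16)

Final answer: 12s/(s² - 16)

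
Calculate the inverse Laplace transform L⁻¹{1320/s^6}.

L⁻¹{n!/s^(n+1)} = t^n with n=5. So L⁻¹{120/s^6} = t^5, and L⁻¹{1320/s^6} = (1320/120)·t^5 = 11·t^5

Final answer: 11·t^5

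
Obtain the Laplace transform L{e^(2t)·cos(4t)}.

L{e^(at)·cos(ωt)} = (s-a)/((s-a)² + ω²), so L{e^(2t)·cos(4t)} = (s-2)/((s-2)² + 16)

Final answer: (s-2)/((s-2)² + 16)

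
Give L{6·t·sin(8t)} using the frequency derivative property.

L{sin(8t)} = 8/(s² + 64). By L{t·f(t)} = -F'(s): -d/ds[8/(s² + 64)] = -(8)·(-2s)/(s² + 64)² = 16s/(s² + 64)². Then L{6·t·sin(8t)} = 6·16s/(s² + 64)² = 96s/(s² + 64)²

Final answer: 96s/(s² + 64)²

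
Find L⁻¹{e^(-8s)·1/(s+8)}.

L⁻¹{1/(s+8)} = e^(-8t). By the time shift theorem, L⁻¹{e^(-as)F(s)} = u(t-a)f(t-a) with a=8, so L⁻¹{e^(-8s)·1/(s+8)} = u(t-8)·e^(-8(t-8))

Final answer: u(t-8)·e^(-8(t-8))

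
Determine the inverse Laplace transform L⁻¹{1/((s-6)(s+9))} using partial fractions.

Decompose: A/(s-6) + B/(s+9). A = 1/15, B = -1/15. f(t) = (e^(6t) - e^(-9t))/15

Final answer: (e^(6t) - e^(-9t))/15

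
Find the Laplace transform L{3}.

L{3} = 3 · L{1} = 3/s

Final answer: 3/s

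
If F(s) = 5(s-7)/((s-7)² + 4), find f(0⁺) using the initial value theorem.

f(0⁺) = lim_{s→∞} sF(s) = lim_{s→∞} 5s(s-7)/((s-7)² + 4) = 5

Final answer: 5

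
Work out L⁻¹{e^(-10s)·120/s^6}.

L⁻¹{120/s^6} = t^5. By the time shift theorem, L⁻¹{e^(-as)F(s)} = u(t-a)f(t-a) with a=10, so L⁻¹{e^(-10s)·120/s^6} = u(t-10)·(t-10)^5

Final answer: u(t-10)·(t-10)^5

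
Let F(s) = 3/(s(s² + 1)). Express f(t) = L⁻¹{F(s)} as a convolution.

3/(s(s² + 1)) = (1/s)·(3/(s² + 1)) = L{1}·L{3·sin(t)}. So f(t) = 1*(3·sin(t)) = ∫₀ᵗ 3·sin(τ) dτ

Final answer: ∫₀ᵗ 3·sin(τ) dτ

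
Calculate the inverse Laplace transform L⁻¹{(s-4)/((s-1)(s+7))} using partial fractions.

Using partial fractions, f(t) = (-3e^t + 11e^(-7t))/8

Final answer: (-3e^t + 11e^(-7t))/8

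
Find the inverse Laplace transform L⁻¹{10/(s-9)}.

L⁻¹{1/(s-a)} = e^(at), so L⁻¹{1/(s-9)} = e^(9t), and L⁻¹{10/(s-9)} = 10·e^(9t)

Final answer: 10·e^(9t)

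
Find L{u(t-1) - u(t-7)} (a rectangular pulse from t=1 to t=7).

L{u(t-a)} = e^(-as)/s. L{u(t-1) - u(t-7)} = (e^(-s) - e^(-7s))/s

Final answer: (e^(-s) - e^(-7s))/s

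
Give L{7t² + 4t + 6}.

L{7t² + 4t + 6} = 7·2/s³ + 4/s² + 6/s = 14/s³ + 4/s² + 6/s

Final answer: 14/s³ + 4/s² + 6/s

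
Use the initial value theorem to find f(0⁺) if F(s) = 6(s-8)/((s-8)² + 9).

f(0⁺) = lim_{s→∞} sF(s) = lim_{s→∞} 6s(s-8)/((s-8)² + 9) = 6

Final answer: 6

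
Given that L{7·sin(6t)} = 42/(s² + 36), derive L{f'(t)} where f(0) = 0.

L{f'(t)} = s·F(s) - f(0) = s·42/(s² + 36) - 0 = 42s/(s² + 36)

Final answer: 42s/(s² + 36)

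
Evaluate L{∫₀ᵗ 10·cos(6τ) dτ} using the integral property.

L{∫₀ᵗ f(τ)dτ} = F(s)/s with F(s) = 10s/(s² + 36), so the result is (10s/(s² + 36))/s = 10/(s² + 36)

Final answer: 10/(s² + 36)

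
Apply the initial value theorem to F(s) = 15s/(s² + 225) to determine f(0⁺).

f(0⁺) = lim_{s→∞} s·15s/(s² + 225) = lim_{s→∞} 15s²/(s² + 225) = 15

Final answer: 15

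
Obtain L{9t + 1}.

L{9t + 1} = 9·L{t} + L{1} = 9/s² + 1/s

Final answer: 9/s² + 1/s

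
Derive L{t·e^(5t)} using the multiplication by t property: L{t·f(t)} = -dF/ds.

Using L{t^n·e^(at)} = n!/(s-a)^(n+1), L{t·e^(5t)} = 1/(s-5)^2

Final answer: 1/(s-5)^2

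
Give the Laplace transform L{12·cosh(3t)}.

L{cosh(ωt)} = s/(s² - ω²), so L{cosh(3t)} = s/(s² - 9). Then L{12·cosh(3t)} = 12·s/(s² - 9) = 12s/(s² - 9)

Final answer: 12s/(s² - 9)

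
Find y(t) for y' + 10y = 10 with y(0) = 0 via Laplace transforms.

sY + 10Y = 10/s. Y = 10/(s(s+10)). Partial fractions: Y = 1/s - 1/(s+10)

Final answer: y(t) = (1 - e^(-10t))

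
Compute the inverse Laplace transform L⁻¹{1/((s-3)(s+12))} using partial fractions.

Decompose: A/(s-3) + B/(s+12). A = 1/15, B = -1/15. f(t) = (e^(3t) - e^(-12t))/15

Final answer: (e^(3t) - e^(-12t))/15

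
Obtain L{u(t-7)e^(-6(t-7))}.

u(t-a)f(t-a) with f(t)=e^(-6t). L{e^(-6t)} = 1/(s+6). By time shift: e^(-7s)/(s+6)

Final answer: e^(-7s)/(s+6)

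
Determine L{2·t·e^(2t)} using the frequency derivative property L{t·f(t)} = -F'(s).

L{e^(2t)} = 1/(s-2). By frequency derivative: L{t·e^(2t)} = -d/ds[1/(s-2)] = -(-1)/(s-2)² = 1/(s-2)². Then L{2·t·e^(2t)} = 2·1/(s-2)² = 2/(s-2)²

Final answer: 2/(s-2)²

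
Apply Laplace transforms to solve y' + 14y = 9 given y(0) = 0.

sY + 14Y = 9/s. Y = 9/(s(s+14)). Partial fractions: Y = 9/14/s - 9/14/(s+14)

Final answer: y(t) = 9/14(1 - e^(-14t))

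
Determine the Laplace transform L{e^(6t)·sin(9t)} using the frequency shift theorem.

Frequency shift: L{e^(at)f(t)} = F(s-a). L{e^(6t)·sin(9t)} = 9/((s-6)² + 81)

Final answer: 9/((s-6)² + 81)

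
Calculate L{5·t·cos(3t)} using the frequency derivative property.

L{cos(3t)} = s/(s² + 9). Derivative: d/ds[s/(s² + 9)] = [(s² + 9) - s·2s]/(s² + 9)² = (9 - s²)/(s² + 9)². So L{t·cos(3t)} = -F'(s) = (s² - 9)/(s² + 9)². Then L{5·t·cos(3t)} = 5·(s² - 9)/(s² + 9)²

Final answer: 5·(s² - 9)/(s² + 9)²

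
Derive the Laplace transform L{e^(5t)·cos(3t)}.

L{e^(at)·cos(ωt)} = (s-a)/((s-a)² + ω²), so L{e^(5t)·cos(3t)} = (s-5)/((s-5)² + 9)

Final answer: (s-5)/((s-5)² + 9)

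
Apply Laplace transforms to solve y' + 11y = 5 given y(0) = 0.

sY + 11Y = 5/s. Y = 5/(s(s+11)). Partial fractions: Y = 5/11/s - 5/11/(s+11)

Final answer: y(t) = 5/11(1 - e^(-11t))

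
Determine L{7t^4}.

L{t^n} = n!/s^(n+1). So L{7t^4} = 7·4!/s^5 = 168/s^5

Final answer: 168/s^5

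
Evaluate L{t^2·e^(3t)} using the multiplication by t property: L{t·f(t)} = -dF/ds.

Using L{t^n·e^(at)} = n!/(s-a)^(n+1), L{t^2·e^(3t)} = 2/(s-3)^3

Final answer: 2/(s-3)^3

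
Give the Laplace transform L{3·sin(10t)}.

L{sin(ωt)} = ω/(s² + ω²), so L{sin(10t)} = 10/(s² + 100). Then L{3·sin(10t)} = 3·10/(s² + 100) = 30/(s² + 100)

Final answer: 30/(s² + 100)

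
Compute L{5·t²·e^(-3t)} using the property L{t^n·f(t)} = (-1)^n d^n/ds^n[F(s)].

L{e^(-3t)} = 1/(s+3). d/ds[1/(s+3)] = -1/(s+3)². d²/ds²[1/(s+3)] = 2/(s+3)³. So L{t²·e^(-3t)} = (-1)² · 2/(s+3)³ = 2/(s+3)³. Then L{5·t²·e^(-3t)} = 5·2/(s+3)³ = 10/(s+3)³

Final answer: 10/(s+3)³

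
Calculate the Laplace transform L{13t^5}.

L{13t^5} = 13 · L{t^5} = 13 · 120/s^6 = 1560/s^6

Final answer: 1560/s^6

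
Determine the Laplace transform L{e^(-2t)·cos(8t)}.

L{e^(at)·cos(ωt)} = (s-a)/((s-a)² + ω²), so L{e^(-2t)·cos(8t)} = (s+2)/((s+2)² + 64)

Final answer: (s+2)/((s+2)² + 64)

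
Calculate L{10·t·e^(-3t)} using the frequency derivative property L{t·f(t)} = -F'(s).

L{e^(-3t)} = 1/(s+3). By frequency derivative: L{t·e^(-3t)} = -d/ds[1/(s+3)] = -(-1)/(s+3)² = 1/(s+3)². Then L{10·t·e^(-3t)} = 10·1/(s+3)² = 10/(s+3)²

Final answer: 10/(s+3)²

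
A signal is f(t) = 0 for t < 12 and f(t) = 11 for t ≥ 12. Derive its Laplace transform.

f(t) = 11·u(t-12). L{u(t-12)} = e^(-12s)/s, so L{f(t)} = 11·e^(-12s)/s

Final answer: 11·e^(-12s)/s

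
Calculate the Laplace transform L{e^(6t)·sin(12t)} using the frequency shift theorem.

Frequency shift: L{e^(at)f(t)} = F(s-a). L{e^(6t)·sin(12t)} = 12/((s-6)² + 144)

Final answer: 12/((s-6)² + 144)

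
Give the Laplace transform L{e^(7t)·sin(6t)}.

L{e^(at)·sin(ωt)} = ω/((s-a)² + ω²), so L{e^(7t)·sin(6t)} = 6/((s-7)² + 36)

Final answer: 6/((s-7)² + 36)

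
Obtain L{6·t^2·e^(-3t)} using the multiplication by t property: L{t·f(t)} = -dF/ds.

Using L{t^n·e^(at)} = n!/(s-a)^(n+1), L{t^2·e^(-3t)} = 2/(s+3)^3, so L{6·t^2·e^(-3t)} = 6·2/(s+3)^3 = 12/(s+3)^3

Final answer: 12/(s+3)^3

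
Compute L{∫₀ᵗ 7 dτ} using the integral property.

L{∫₀ᵗ f(τ)dτ} = F(s)/s with f(t) = 7. F(s) = 7/s, so L{∫₀ᵗ 7 dτ} = (7/s)/s = 7/s². (Check: ∫₀ᵗ 7 dτ = 7t.)

Final answer: 7/s²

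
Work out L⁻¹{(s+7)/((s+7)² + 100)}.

Using frequency shift: L⁻¹{(s-a)/((s-a)² + b²)} = e^(at)cos(bt). Here a=-7, b=10

Final answer: e^(-7t)·cos(10t)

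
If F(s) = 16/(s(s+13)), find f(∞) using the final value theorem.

f(∞) = lim_{s→0} s·16/(s(s+13)) = lim_{s→0} 16/(s+13) = 16/13 = 16/13

Final answer: 16/13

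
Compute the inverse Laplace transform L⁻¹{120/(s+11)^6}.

L⁻¹{n!/(s-a)^(n+1)} = t^n·e^(at), so L⁻¹{120/(s+11)^6} = t^5·e^(-11t)

Final answer: t^5·e^(-11t)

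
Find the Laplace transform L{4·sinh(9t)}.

L{sinh(ωt)} = ω/(s² - ω²), so L{sinh(9t)} = 9/(s² - 81). Then L{4·sinh(9t)} = 4·9/(s² - 81) = 36/(s² - 81)

Final answer: 36/(s² - 81)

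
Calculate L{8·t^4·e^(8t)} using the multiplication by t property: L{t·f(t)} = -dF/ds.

Using L{t^n·e^(at)} = n!/(s-a)^(n+1), L{t^4·e^(8t)} = 24/(s-8)^5, so L{8·t^4·e^(8t)} = 8·24/(s-8)^5 = 192/(s-8)^5

Final answer: 192/(s-8)^5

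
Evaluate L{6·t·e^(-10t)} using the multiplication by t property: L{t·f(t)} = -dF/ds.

Using L{t^n·e^(at)} = n!/(s-a)^(n+1), L{t·e^(-10t)} = 1/(s+10)^2, so L{6·t·e^(-10t)} = 6·1/(s+10)^2 = 6/(s+10)^2

Final answer: 6/(s+10)^2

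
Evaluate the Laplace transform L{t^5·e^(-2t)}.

L{t^n·e^(at)} = n!/(s-a)^(n+1), so L{t^5·e^(-2t)} = 120/(s+2)^6

Final answer: 120/(s+2)^6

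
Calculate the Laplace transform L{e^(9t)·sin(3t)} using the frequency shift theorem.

Frequency shift: L{e^(at)f(t)} = F(s-a). L{e^(9t)·sin(3t)} = 3/((s-9)² + 9)

Final answer: 3/((s-9)² + 9)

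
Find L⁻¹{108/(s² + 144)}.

This is the form c·a/(s² + a²) with a = 12, c = 9. L⁻¹ = 9·sin(12t)

Final answer: 9·sin(12t)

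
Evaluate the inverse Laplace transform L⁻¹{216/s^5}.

L⁻¹{n!/s^(n+1)} = t^n with n=4. So L⁻¹{24/s^5} = t^4, and L⁻¹{216/s^5} = (216/24)·t^4 = 9·t^4

Final answer: 9·t^4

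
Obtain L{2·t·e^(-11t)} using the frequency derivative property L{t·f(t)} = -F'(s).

L{e^(-11t)} = 1/(s+11). By frequency derivative: L{t·e^(-11t)} = -d/ds[1/(s+11)] = -(-1)/(s+11)² = 1/(s+11)². Then L{2·t·e^(-11t)} = 2·1/(s+11)² = 2/(s+11)²

Final answer: 2/(s+11)²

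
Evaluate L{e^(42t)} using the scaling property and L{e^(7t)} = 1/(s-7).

Using L{f(at)} = (1/a)F(s/a) with a=6 and f(t) = e^(7t): L{e^(42t)} = (1/6) · 1/((s/6)-7) = (1/6) · 6/(s-42) = 1/(s-42)

Final answer: 1/(s-42)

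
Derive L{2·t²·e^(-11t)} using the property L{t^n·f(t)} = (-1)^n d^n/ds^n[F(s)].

L{e^(-11t)} = 1/(s+11). d/ds[1/(s+11)] = -1/(s+11)². d²/ds²[1/(s+11)] = 2/(s+11)³. So L{t²·e^(-11t)} = (-1)² · 2/(s+11)³ = 2/(s+11)³. Then L{2·t²·e^(-11t)} = 2·2/(s+11)³ = 4/(s+11)³

Final answer: 4/(s+11)³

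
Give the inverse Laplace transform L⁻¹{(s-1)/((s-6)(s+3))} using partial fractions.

Using partial fractions, f(t) = (5e^(6t) + 4e^(-3t))/9

Final answer: (5e^(6t) + 4e^(-3t))/9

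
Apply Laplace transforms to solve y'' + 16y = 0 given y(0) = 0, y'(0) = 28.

L{y''} + 16L{y} = 0. s²Y - 0 - 28 + 16Y = 0. Y(s² + 16) = 28. Y = (28)/(s² + 16). Inverting: y(t) = 7sin(4t)

Final answer: y(t) = 7sin(4t)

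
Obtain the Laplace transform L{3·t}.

L{t^n} = n!/s^(n+1), so L{t} = 1/s^2. Then L{3·t} = 3·1/s^2 = 3/s^2

Final answer: 3/s^2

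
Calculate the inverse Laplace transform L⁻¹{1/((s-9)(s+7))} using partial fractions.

Decompose: A/(s-9) + B/(s+7). A = 1/16, B = -1/16. f(t) = (e^(9t) - e^(-7t))/16

Final answer: (e^(9t) - e^(-7t))/16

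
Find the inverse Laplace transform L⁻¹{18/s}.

L⁻¹{c/s} = c, so L⁻¹{18/s} = 18

Final answer: 18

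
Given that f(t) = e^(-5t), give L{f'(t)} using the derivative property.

f(0) = 1, F(s) = 1/(s+5). L{f'(t)} = s·F(s) - f(0) = s/(s+5) - 1 = (s - (s+5))/(s+5) = -5/(s+5)

Final answer: -5/(s+5)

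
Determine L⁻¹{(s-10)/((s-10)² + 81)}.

Using frequency shift: L⁻¹{(s-a)/((s-a)² + b²)} = e^(at)cos(bt). Here a=10, b=9

Final answer: e^(10t)·cos(9t)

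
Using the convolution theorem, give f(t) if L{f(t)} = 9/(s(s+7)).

9/(s(s+7)) = (9/s)·(1/(s+7)) = L{9}·L{e^(-7t)}. By convolution, f(t) = 9*e^(-7t) = ∫₀ᵗ 9·e^(-7τ) dτ = 9·(1 - e^(-7t))/7

Final answer: 9·(1 - e^(-7t))/7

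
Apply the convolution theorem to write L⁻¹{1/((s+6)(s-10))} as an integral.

1/((s+6)(s-10)) = (1/(s+6))·(1/(s-10)) = L{e^(-6t)}·L{e^(10t)}. So f(t) = e^(-6t)*e^(10t) = ∫₀ᵗ e^(-6τ)·e^(10(t-τ)) dτ

Final answer: ∫₀ᵗ e^(-6τ)·e^(10(t-τ)) dτ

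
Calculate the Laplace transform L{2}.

L{2} = 2 · L{1} = 2/s

Final answer: 2/s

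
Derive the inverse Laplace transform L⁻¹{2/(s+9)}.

L⁻¹{1/(s-a)} = e^(at), so L⁻¹{1/(s+9)} = e^(-9t), and L⁻¹{2/(s+9)} = 2·e^(-9t)

Final answer: 2·e^(-9t)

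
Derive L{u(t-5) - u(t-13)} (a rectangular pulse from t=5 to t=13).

L{u(t-a)} = e^(-as)/s. L{u(t-5) - u(t-13)} = (e^(-5s) - e^(-13s))/s

Final answer: (e^(-5s) - e^(-13s))/s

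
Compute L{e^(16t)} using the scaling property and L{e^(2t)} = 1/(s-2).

Using L{f(at)} = (1/a)F(s/a) with a=8 and f(t) = e^(2t): L{e^(16t)} = (1/8) · 1/((s/8)-2) = (1/8) · 8/(s-16) = 1/(s-16)

Final answer: 1/(s-16)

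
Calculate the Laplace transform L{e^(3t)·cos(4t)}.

L{e^(at)·cos(ωt)} = (s-a)/((s-a)² + ω²), so L{e^(3t)·cos(4t)} = (s-3)/((s-3)² + 16)

Final answer: (s-3)/((s-3)² + 16)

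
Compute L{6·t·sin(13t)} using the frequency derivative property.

L{sin(13t)} = 13/(s² + 169). By L{t·f(t)} = -F'(s): -d/ds[13/(s² + 169)] = -(13)·(-2s)/(s² + 169)² = 26s/(s² + 169)². Then L{6·t·sin(13t)} = 6·26s/(s² + 169)² = 156s/(s² + 169)²

Final answer: 156s/(s² + 169)²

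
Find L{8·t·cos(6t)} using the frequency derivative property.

L{cos(6t)} = s/(s² + 36). Derivative: d/ds[s/(s² + 36)] = [(s² + 36) - s·2s]/(s² + 36)² = (36 - s²)/(s² + 36)². So L{t·cos(6t)} = -F'(s) = (s² - 36)/(s² + 36)². Then L{8·t·cos(6t)} = 8·(s² - 36)/(s² + 36)²

Final answer: 8·(s² - 36)/(s² + 36)²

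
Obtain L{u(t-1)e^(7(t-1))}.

u(t-a)f(t-a) with f(t)=e^(7t). L{e^(7t)} = 1/(s-7). By time shift: e^(-s)/(s-7)

Final answer: e^(-s)/(s-7)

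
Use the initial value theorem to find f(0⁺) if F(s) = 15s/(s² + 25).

f(0⁺) = lim_{s→∞} s·15s/(s² + 25) = lim_{s→∞} 15s²/(s² + 25) = 15

Final answer: 15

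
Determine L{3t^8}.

L{t^n} = n!/s^(n+1). So L{3t^8} = 3·8!/s^9 = 120960/s^9

Final answer: 120960/s^9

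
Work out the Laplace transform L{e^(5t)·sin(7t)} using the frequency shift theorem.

Frequency shift: L{e^(at)f(t)} = F(s-a). L{e^(5t)·sin(7t)} = 7/((s-5)² + 49)

Final answer: 7/((s-5)² + 49)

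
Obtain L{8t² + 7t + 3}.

L{8t² + 7t + 3} = 8·2/s³ + 7/s² + 3/s = 16/s³ + 7/s² + 3/s

Final answer: 16/s³ + 7/s² + 3/s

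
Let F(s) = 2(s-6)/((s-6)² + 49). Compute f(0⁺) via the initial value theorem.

f(0⁺) = lim_{s→∞} sF(s) = lim_{s→∞} 2s(s-6)/((s-6)² + 49) = 2

Final answer: 2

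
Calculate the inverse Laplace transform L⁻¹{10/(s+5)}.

L⁻¹{1/(s-a)} = e^(at), so L⁻¹{1/(s+5)} = e^(-5t), and L⁻¹{10/(s+5)} = 10·e^(-5t)

Final answer: 10·e^(-5t)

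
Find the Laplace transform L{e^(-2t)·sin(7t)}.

L{e^(at)·sin(ωt)} = ω/((s-a)² + ω²), so L{e^(-2t)·sin(7t)} = 7/((s+2)² + 49)

Final answer: 7/((s+2)² + 49)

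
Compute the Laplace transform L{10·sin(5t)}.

L{sin(ωt)} = ω/(s² + ω²), so L{sin(5t)} = 5/(s² + 25). Then L{10·sin(5t)} = 10·5/(s² + 25) = 50/(s² + 25)

Final answer: 50/(s² + 25)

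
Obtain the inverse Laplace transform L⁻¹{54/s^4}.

L⁻¹{n!/s^(n+1)} = t^n with n=3. So L⁻¹{6/s^4} = t^3, and L⁻¹{54/s^4} = (54/6)·t^3 = 9·t^3

Final answer: 9·t^3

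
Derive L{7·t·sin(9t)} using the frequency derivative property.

L{sin(9t)} = 9/(s² + 81). By L{t·f(t)} = -F'(s): -d/ds[9/(s² + 81)] = -(9)·(-2s)/(s² + 81)² = 18s/(s² + 81)². Then L{7·t·sin(9t)} = 7·18s/(s² + 81)² = 126s/(s² + 81)²

Final answer: 126s/(s² + 81)²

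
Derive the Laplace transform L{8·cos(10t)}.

L{cos(ωt)} = s/(s² + ω²), so L{cos(10t)} = s/(s² + 100). Then L{8·cos(10t)} = 8·s/(s² + 100) = 8s/(s² + 100)

Final answer: 8s/(s² + 100)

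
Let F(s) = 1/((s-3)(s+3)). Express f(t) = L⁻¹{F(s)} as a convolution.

1/((s-3)(s+3)) = (1/(s-3))·(1/(s+3)) = L{e^(3t)}·L{e^(-3t)}. So f(t) = e^(3t)*e^(-3t) = ∫₀ᵗ e^(3τ)·e^(-3(t-τ)) dτ

Final answer: ∫₀ᵗ e^(3τ)·e^(-3(t-τ)) dτ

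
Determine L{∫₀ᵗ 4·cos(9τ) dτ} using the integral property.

L{∫₀ᵗ f(τ)dτ} = F(s)/s with F(s) = 4s/(s² + 81), so the result is (4s/(s² + 81))/s = 4/(s² + 81)

Final answer: 4/(s² + 81)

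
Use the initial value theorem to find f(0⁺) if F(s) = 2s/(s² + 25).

f(0⁺) = lim_{s→∞} s·2s/(s² + 25) = lim_{s→∞} 2s²/(s² + 25) = 2

Final answer: 2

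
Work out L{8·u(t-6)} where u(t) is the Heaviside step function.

L{u(t-a)} = e^(-as)/s. Here a=6, so L{u(t-6)} = e^(-6s)/s, and L{8·u(t-6)} = 8·e^(-6s)/s

Final answer: 8·e^(-6s)/s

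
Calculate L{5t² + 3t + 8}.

L{5t² + 3t + 8} = 5·2/s³ + 3/s² + 8/s = 10/s³ + 3/s² + 8/s

Final answer: 10/s³ + 3/s² + 8/s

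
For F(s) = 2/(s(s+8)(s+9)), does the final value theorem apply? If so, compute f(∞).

Poles of sF(s) = 2/((s+8)(s+9)) are at s = -8 and s = -9, both in the left half-plane. Theorem applies. f(∞) = lim_{s→0} sF(s) = 2/(8·9) = 1/36

Final answer: 1/36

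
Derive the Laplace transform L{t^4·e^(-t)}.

L{t^n·e^(at)} = n!/(s-a)^(n+1), so L{t^4·e^(-t)} = 24/(s+1)^5

Final answer: 24/(s+1)^5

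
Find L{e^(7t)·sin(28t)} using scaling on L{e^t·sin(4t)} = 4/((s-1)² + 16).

Scaling with a=7: L{e^(7t)·sin(28t)} = (1/7) · 4/((s/7-1)² + 16). Simplifying: 28/((s-7)² + 784)

Final answer: 28/((s-7)² + 784)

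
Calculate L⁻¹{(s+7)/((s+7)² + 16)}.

Using frequency shift: L⁻¹{(s-a)/((s-a)² + b²)} = e^(at)cos(bt). Here a=-7, b=4

Final answer: e^(-7t)·cos(4t)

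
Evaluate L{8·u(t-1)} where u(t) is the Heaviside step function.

L{u(t-a)} = e^(-as)/s. Here a=1, so L{u(t-1)} = e^(-s)/s, and L{8·u(t-1)} = 8·e^(-s)/s

Final answer: 8·e^(-s)/s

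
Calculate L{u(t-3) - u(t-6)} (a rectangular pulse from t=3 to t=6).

L{u(t-a)} = e^(-as)/s. L{u(t-3) - u(t-6)} = (e^(-3s) - e^(-6s))/s

Final answer: (e^(-3s) - e^(-6s))/s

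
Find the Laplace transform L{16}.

L{16} = 16 · L{1} = 16/s

Final answer: 16/s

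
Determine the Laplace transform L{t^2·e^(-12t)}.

L{t^n·e^(at)} = n!/(s-a)^(n+1), so L{t^2·e^(-12t)} = 2/(s+12)^3

Final answer: 2/(s+12)^3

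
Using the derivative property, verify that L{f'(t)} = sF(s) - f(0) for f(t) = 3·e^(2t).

f'(t) = 6e^(2t). Direct: L{f'(t)} = 6/(s-2). Property: s·3/(s-2) - 3 = (3s - 3(s-2))/(s-2) = 6/(s-2). ✓

Final answer: 6/(s-2)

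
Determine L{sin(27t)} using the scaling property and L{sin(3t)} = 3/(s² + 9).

Using L{f(at)} = (1/a)F(s/a) with a=9: L{sin(27t)} = (1/9) · 3/((s/9)² + 9) = (1/9) · 3·81/(s² + 729) = 27/(s² + 729)

Final answer: 27/(s² + 729)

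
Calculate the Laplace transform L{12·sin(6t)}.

L{sin(ωt)} = ω/(s² + ω²), so L{sin(6t)} = 6/(s² + 36). Then L{12·sin(6t)} = 12·6/(s² + 36) = 72/(s² + 36)

Final answer: 72/(s² + 36)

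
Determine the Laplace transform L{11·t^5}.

L{t^n} = n!/s^(n+1), so L{t^5} = 120/s^6. Then L{11·t^5} = 11·120/s^6 = 1320/s^6

Final answer: 1320/s^6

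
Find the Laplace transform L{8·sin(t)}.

L{sin(ωt)} = ω/(s² + ω²), so L{sin(t)} = 1/(s² + 1). Then L{8·sin(t)} = 8·1/(s² + 1) = 8/(s² + 1)

Final answer: 8/(s² + 1)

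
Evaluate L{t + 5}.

L{t + 5} = L{t} + 5·L{1} = 1/s² + 5/s

Final answer: 1/s² + 5/s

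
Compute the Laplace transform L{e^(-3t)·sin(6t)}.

L{e^(at)·sin(ωt)} = ω/((s-a)² + ω²), so L{e^(-3t)·sin(6t)} = 6/((s+3)² + 36)

Final answer: 6/((s+3)² + 36)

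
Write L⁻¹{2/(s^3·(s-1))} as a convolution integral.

2/(s^3·(s-1)) = (2/s^3)·(1/(s-1)) = L{t^2}·L{e^t}. So f(t) = t^2*e^t = ∫₀ᵗ τ^2·e^(t-τ) dτ

Final answer: ∫₀ᵗ τ^2·e^(t-τ) dτ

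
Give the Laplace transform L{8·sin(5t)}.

L{sin(ωt)} = ω/(s² + ω²), so L{sin(5t)} = 5/(s² + 25). Then L{8·sin(5t)} = 8·5/(s² + 25) = 40/(s² + 25)

Final answer: 40/(s² + 25)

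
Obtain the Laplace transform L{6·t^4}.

L{t^n} = n!/s^(n+1), so L{t^4} = 24/s^5. Then L{6·t^4} = 6·24/s^5 = 144/s^5

Final answer: 144/s^5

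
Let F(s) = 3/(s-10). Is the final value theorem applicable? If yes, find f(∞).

sF(s) = 3s/(s-10) has a pole at s = 10 in the right half-plane. Theorem does NOT apply (unstable system; f(t) = 3·e^(10t) grows without bound).

Final answer: Not applicable (unstable)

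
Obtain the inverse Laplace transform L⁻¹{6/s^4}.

L⁻¹{n!/s^(n+1)} = t^n with n=3. So L⁻¹{6/s^4} = t^3

Final answer: t^3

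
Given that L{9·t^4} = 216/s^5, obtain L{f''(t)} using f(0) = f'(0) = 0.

L{f''(t)} = s²F(s) - sf(0) - f'(0) = s²·216/s^5 - 0 - 0 = 216/s^3

Final answer: 216/s^3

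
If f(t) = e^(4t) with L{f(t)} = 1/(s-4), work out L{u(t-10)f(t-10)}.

Time shift theorem: L{u(t-a)f(t-a)} = e^(-as)F(s). Here a=10, F(s) = 1/(s-4), so L{u(t-10)f(t-10)} = e^(-10s)·1/(s-4)

Final answer: e^(-10s)·1/(s-4)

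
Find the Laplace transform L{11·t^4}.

L{t^n} = n!/s^(n+1), so L{t^4} = 24/s^5. Then L{11·t^4} = 11·24/s^5 = 264/s^5

Final answer: 264/s^5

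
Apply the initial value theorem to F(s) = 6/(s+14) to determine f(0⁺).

f(0⁺) = lim_{s→∞} s·6/(s+14) = lim_{s→∞} 6s/(s+14) = 6

Final answer: 6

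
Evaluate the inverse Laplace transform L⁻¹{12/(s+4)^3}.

L⁻¹{n!/(s-a)^(n+1)} = t^n·e^(at) with n=2, a=-4. So L⁻¹{2/(s+4)^3} = t^2·e^(-4t), and L⁻¹{12/(s+4)^3} = (12/2)·t^2·e^(-4t) = 6·t^2·e^(-4t)

Final answer: 6·t^2·e^(-4t)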